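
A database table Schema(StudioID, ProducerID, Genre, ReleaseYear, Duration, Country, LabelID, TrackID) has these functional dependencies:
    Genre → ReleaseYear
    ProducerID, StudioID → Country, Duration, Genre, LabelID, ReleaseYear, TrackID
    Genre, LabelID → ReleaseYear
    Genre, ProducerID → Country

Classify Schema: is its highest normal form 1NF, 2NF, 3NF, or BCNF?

2NF

Candidate key: {ProducerID, StudioID}. Prime attributes: {ProducerID, StudioID}.
For Genre → ReleaseYear we have {Genre}⁺ = {Genre, ReleaseYear}; {Genre} is not a superkey, so BCNF fails.
Genre → ReleaseYear has non-prime {ReleaseYear} on the right and a non-superkey on the left, so 3NF fails.
No non-prime attribute depends on a proper subset of any candidate key, so 2NF holds.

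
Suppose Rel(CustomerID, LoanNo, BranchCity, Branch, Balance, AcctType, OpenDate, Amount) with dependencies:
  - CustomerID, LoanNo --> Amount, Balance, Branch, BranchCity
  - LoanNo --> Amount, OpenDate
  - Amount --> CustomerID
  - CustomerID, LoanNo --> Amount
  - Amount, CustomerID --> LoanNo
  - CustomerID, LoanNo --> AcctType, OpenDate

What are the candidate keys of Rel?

{Amount}, {LoanNo}

{Amount} is a candidate key since {Amount}⁺ = {AcctType, Amount, Balance, Branch, BranchCity, CustomerID, LoanNo, OpenDate} covers every attribute.
{LoanNo} is a candidate key since {LoanNo}⁺ = {AcctType, Amount, Balance, Branch, BranchCity, CustomerID, LoanNo, OpenDate} covers every attribute.
These are minimal and exhaustive — every other superkey contains one of them.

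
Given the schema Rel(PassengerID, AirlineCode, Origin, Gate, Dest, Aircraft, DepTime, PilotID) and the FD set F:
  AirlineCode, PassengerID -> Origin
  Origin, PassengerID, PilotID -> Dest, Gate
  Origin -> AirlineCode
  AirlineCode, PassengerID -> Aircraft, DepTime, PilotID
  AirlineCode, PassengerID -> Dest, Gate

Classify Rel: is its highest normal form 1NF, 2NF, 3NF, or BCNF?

3NF

Candidate keys: {AirlineCode, PassengerID}, {Origin, PassengerID}. Prime attributes: {AirlineCode, Origin, PassengerID}.
Origin -> AirlineCode breaks BCNF: {Origin}⁺ = {AirlineCode, Origin}, so {Origin} is not a superkey.
Its right-hand attributes {AirlineCode} are all prime, as are those of every other non-superkey FD — the relation is in 3NF.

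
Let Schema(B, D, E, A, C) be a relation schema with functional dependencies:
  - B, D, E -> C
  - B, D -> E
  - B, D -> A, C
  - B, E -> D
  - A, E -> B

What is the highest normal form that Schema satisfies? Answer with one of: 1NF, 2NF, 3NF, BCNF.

BCNF

Candidate keys: {A, E}, {B, D}, {B, E}. Prime attributes: {A, B, D, E}.
The left-hand side of every FD is a superkey, so BCNF is satisfied.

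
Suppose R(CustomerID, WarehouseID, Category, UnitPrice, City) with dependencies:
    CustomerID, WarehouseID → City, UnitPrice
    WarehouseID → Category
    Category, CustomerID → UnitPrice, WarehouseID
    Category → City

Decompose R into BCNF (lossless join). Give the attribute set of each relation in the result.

{Category, City}; {Category, WarehouseID}; {CustomerID, UnitPrice, WarehouseID}

Candidate keys of the original relation: {Category, CustomerID}, {CustomerID, WarehouseID}.
In {Category, City, CustomerID, UnitPrice, WarehouseID}, {WarehouseID} is not a superkey ({WarehouseID}⁺ restricted to this set is {Category, City, WarehouseID}), so split on WarehouseID → Category, City into {Category, City, WarehouseID} and {CustomerID, UnitPrice, WarehouseID}.
In {Category, City, WarehouseID}, {Category} is not a superkey ({Category}⁺ restricted to this set is {Category, City}), so split on Category → City into {Category, City} and {Category, WarehouseID}.
{Category, City} is in BCNF.
{Category, WarehouseID} is in BCNF.
{CustomerID, UnitPrice, WarehouseID} is in BCNF.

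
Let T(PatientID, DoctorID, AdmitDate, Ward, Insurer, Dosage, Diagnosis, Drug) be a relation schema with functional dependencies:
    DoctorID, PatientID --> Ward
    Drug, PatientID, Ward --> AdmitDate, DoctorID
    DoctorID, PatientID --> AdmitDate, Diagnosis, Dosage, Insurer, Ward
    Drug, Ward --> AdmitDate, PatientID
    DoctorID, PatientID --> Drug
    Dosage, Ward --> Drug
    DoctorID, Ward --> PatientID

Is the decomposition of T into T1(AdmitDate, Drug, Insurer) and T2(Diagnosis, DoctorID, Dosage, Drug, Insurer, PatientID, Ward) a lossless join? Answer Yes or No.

No

The shared attributes are {Drug, Insurer} and {Drug, Insurer}⁺ = {Drug, Insurer}.
Neither T1 nor T2 is contained in that closure, so the decomposition is lossy.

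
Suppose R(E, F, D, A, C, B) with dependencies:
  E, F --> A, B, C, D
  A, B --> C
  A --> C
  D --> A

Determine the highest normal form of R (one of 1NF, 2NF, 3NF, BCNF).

Candidate key: {E, F}. Prime attributes: {E, F}.
A, B --> C breaks BCNF: {A, B}⁺ = {A, B, C}, so {A, B} is not a superkey.
Because {C} is non-prime and the left side of A, B --> C is not a superkey, the relation is not in 3NF.
No non-prime attribute depends on a proper subset of any candidate key, so 2NF holds.

2NF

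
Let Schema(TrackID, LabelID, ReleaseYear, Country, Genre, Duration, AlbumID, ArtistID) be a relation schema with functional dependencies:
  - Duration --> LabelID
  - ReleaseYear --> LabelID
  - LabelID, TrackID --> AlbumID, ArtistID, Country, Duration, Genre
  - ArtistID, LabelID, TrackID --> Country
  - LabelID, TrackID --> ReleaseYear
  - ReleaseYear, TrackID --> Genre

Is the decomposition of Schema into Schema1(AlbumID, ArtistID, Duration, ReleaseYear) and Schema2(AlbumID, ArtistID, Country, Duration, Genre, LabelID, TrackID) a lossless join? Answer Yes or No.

Common attributes: {AlbumID, ArtistID, Duration}; their closure is {AlbumID, ArtistID, Duration, LabelID}.
Neither Schema1 nor Schema2 is contained in that closure, so the decomposition is lossy.

No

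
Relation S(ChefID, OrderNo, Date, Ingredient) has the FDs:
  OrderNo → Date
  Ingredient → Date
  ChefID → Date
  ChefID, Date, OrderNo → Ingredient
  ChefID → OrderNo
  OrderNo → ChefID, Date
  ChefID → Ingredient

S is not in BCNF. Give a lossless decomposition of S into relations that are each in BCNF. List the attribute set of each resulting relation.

{ChefID, Ingredient, OrderNo}; {Date, Ingredient}

Candidate keys of the original relation: {ChefID}, {OrderNo}.
Within {ChefID, Date, Ingredient, OrderNo}: {Ingredient}⁺ ∩ {ChefID, Date, Ingredient, OrderNo} = {Date, Ingredient}, not the whole set, so Ingredient → Date violates BCNF; decompose into {Date, Ingredient} and {ChefID, Ingredient, OrderNo}.
{Date, Ingredient} has no BCNF violation.
{ChefID, Ingredient, OrderNo} has no BCNF violation.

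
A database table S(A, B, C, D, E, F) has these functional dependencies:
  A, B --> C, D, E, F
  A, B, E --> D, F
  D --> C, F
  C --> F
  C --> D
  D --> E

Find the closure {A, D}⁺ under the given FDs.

Start with {A, D}.
D --> C, F applies; add {C, F} → now {A, C, D, F}.
D --> E applies; add {E} → now {A, C, D, E, F}.
No further FD applies.

{A, C, D, E, F}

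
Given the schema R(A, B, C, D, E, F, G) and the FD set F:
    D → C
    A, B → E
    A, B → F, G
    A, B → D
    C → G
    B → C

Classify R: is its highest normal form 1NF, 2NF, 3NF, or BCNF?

Candidate key: {A, B}. Prime attributes: {A, B}.
D → C: {D}⁺ = {C, D, G}, which is not all of the attributes, so the left side is not a superkey — BCNF is violated.
Because {C} is non-prime and the left side of D → C is not a superkey, the relation is not in 3NF.
Since {B} ⊂ {A, B} and {B}⁺ ⊇ {C, G} with {C, G} non-prime, there is a partial dependency; 2NF fails.

1NF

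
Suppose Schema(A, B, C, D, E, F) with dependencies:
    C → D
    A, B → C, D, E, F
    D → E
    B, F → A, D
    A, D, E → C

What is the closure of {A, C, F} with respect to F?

Start with {A, C, F}.
C → D applies; add {D} → now {A, C, D, F}.
D → E applies; add {E} → now {A, C, D, E, F}.
No further FD applies.

{A, C, D, E, F}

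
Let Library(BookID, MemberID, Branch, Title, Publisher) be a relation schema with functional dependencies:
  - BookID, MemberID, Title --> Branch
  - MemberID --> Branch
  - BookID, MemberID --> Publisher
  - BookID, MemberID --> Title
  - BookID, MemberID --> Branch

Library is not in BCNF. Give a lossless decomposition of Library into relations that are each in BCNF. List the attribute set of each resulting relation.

{BookID, MemberID, Publisher, Title}; {Branch, MemberID}

Candidate key of the original relation: {BookID, MemberID}.
Within {BookID, Branch, MemberID, Publisher, Title}: {MemberID}⁺ ∩ {BookID, Branch, MemberID, Publisher, Title} = {Branch, MemberID}, not the whole set, so MemberID --> Branch violates BCNF; decompose into {Branch, MemberID} and {BookID, MemberID, Publisher, Title}.
{Branch, MemberID} is in BCNF.
{BookID, MemberID, Publisher, Title} is in BCNF.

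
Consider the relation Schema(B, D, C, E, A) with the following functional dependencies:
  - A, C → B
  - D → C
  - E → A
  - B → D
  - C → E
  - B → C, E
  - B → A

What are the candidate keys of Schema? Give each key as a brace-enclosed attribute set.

{B}, {C}, {D}

Closure of {B} is {A, B, C, D, E}, the whole schema; {B} is a candidate key.
Closure of {C} is {A, B, C, D, E}, the whole schema; {C} is a candidate key.
Closure of {D} is {A, B, C, D, E}, the whole schema; {D} is a candidate key.
Any other superkey properly contains one of these, so there are no further candidate keys.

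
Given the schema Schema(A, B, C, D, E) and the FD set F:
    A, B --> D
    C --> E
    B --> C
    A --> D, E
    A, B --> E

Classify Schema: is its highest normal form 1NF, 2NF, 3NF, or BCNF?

1NF

Candidate key: {A, B}. Prime attributes: {A, B}.
C --> E: {C}⁺ = {C, E}, which is not all of the attributes, so the left side is not a superkey — BCNF is violated.
Because {E} is non-prime and the left side of C --> E is not a superkey, the relation is not in 3NF.
Since {A} ⊂ {A, B} and {A}⁺ ⊇ {D, E} with {D, E} non-prime, there is a partial dependency; 2NF fails.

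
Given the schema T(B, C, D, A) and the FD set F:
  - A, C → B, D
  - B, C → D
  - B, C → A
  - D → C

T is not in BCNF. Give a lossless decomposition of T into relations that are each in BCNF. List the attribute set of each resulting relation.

{A, B, D}; {C, D}

Candidate keys of the original relation: {A, C}, {A, D}, {B, C}, {B, D}.
In {A, B, C, D}, {D} is not a superkey ({D}⁺ restricted to this set is {C, D}), so split on D → C into {C, D} and {A, B, D}.
{C, D} has no BCNF violation.
{A, B, D} has no BCNF violation.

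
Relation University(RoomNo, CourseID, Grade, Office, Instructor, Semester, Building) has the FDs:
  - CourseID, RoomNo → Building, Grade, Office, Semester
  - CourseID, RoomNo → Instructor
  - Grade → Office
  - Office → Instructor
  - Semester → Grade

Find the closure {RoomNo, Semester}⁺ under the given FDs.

Start with {RoomNo, Semester}.
Semester → Grade applies; add {Grade} → now {Grade, RoomNo, Semester}.
Grade → Office applies; add {Office} → now {Grade, Office, RoomNo, Semester}.
Office → Instructor applies; add {Instructor} → now {Grade, Instructor, Office, RoomNo, Semester}.
No further FD applies.

{Grade, Instructor, Office, RoomNo, Semester}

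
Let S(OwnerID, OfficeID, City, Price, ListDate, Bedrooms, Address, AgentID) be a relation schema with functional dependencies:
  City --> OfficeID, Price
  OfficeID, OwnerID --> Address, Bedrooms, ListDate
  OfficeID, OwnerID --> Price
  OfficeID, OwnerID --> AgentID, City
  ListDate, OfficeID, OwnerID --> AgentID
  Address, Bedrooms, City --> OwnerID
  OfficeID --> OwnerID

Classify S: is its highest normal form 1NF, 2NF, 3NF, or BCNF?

BCNF

Candidate keys: {City}, {OfficeID}. Prime attributes: {City, OfficeID}.
The left-hand side of every FD is a superkey, so BCNF is satisfied.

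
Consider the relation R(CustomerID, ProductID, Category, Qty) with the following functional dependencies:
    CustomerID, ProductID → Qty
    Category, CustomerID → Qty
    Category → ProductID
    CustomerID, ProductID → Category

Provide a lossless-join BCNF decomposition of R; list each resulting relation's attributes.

Candidate keys of the original relation: {Category, CustomerID}, {CustomerID, ProductID}.
Within {Category, CustomerID, ProductID, Qty}: {Category}⁺ ∩ {Category, CustomerID, ProductID, Qty} = {Category, ProductID}, not the whole set, so Category → ProductID violates BCNF; decompose into {Category, ProductID} and {Category, CustomerID, Qty}.
{Category, ProductID}: every determinant is a superkey — BCNF.
{Category, CustomerID, Qty}: every determinant is a superkey — BCNF.

{Category, CustomerID, Qty}; {Category, ProductID}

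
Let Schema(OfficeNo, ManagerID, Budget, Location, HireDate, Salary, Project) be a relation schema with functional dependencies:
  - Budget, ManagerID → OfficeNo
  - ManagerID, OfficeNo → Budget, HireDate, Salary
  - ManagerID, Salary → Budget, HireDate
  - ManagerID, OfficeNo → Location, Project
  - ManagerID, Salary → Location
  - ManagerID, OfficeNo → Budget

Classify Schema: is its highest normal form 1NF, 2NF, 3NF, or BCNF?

Candidate keys: {Budget, ManagerID}, {ManagerID, OfficeNo}, {ManagerID, Salary}. Prime attributes: {Budget, ManagerID, OfficeNo, Salary}.
Each dependency's left side is a superkey — BCNF holds.

BCNF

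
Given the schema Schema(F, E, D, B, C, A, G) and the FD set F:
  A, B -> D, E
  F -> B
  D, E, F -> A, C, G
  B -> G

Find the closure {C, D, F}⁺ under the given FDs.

Start with {C, D, F}.
F -> B applies; add {B} → now {B, C, D, F}.
B -> G applies; add {G} → now {B, C, D, F, G}.
No further FD applies.

{B, C, D, F, G}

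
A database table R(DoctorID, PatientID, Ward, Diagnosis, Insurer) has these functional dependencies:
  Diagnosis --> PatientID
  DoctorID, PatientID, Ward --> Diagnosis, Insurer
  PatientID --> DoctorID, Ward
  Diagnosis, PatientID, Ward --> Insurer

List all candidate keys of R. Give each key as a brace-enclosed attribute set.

{Diagnosis}, {PatientID}

{Diagnosis}⁺ = {Diagnosis, DoctorID, Insurer, PatientID, Ward}, which is every attribute, so {Diagnosis} is a candidate key.
{PatientID}⁺ = {Diagnosis, DoctorID, Insurer, PatientID, Ward}, which is every attribute, so {PatientID} is a candidate key.
These are minimal and exhaustive — every other superkey contains one of them.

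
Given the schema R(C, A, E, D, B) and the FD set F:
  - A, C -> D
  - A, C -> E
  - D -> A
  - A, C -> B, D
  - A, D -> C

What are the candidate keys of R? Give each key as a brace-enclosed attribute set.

{D}⁺ = {A, B, C, D, E}, which is every attribute, so {D} is a candidate key.
{A, C}⁺ = {A, B, C, D, E}, which is every attribute, so {A, C} is a candidate key.
Any other superkey properly contains one of these, so there are no further candidate keys.

{A, C}, {D}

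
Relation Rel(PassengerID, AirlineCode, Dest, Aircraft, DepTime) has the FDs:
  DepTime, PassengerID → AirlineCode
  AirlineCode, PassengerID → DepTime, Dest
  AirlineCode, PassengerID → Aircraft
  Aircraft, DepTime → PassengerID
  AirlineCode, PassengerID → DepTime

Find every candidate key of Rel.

{Aircraft, DepTime}, {AirlineCode, PassengerID}, {DepTime, PassengerID}

{Aircraft, DepTime} is a candidate key since {Aircraft, DepTime}⁺ = {Aircraft, AirlineCode, DepTime, Dest, PassengerID} covers every attribute.
{AirlineCode, PassengerID} is a candidate key since {AirlineCode, PassengerID}⁺ = {Aircraft, AirlineCode, DepTime, Dest, PassengerID} covers every attribute.
{DepTime, PassengerID} is a candidate key since {DepTime, PassengerID}⁺ = {Aircraft, AirlineCode, DepTime, Dest, PassengerID} covers every attribute.
No proper subset of any of these is a key, and no other minimal superkey exists.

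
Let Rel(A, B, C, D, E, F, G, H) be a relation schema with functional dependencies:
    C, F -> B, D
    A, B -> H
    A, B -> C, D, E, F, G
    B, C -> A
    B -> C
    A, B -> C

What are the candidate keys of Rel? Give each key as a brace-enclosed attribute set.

{B}, {C, F}

{B}⁺ = {A, B, C, D, E, F, G, H}, which is every attribute, so {B} is a candidate key.
{C, F}⁺ = {A, B, C, D, E, F, G, H}, which is every attribute, so {C, F} is a candidate key.
No proper subset of any of these is a key, and no other minimal superkey exists.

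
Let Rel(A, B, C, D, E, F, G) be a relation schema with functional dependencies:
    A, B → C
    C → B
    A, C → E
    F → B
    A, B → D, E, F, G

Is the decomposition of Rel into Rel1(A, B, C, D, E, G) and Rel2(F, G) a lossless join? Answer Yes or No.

Common attributes: {G}; their closure is {G}.
The closure covers neither Rel1 nor Rel2 entirely; the join is not lossless.

No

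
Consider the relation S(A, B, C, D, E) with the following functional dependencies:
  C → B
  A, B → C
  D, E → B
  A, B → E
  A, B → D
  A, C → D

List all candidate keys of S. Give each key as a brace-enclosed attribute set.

{A, B}, {A, C}, {A, D, E}

{A} never appears on the right of any FD, so every key must include it.
Closure of {A, B} is {A, B, C, D, E}, the whole schema; {A, B} is a candidate key.
Closure of {A, C} is {A, B, C, D, E}, the whole schema; {A, C} is a candidate key.
Closure of {A, D, E} is {A, B, C, D, E}, the whole schema; {A, D, E} is a candidate key.
Any other superkey properly contains one of these, so there are no further candidate keys.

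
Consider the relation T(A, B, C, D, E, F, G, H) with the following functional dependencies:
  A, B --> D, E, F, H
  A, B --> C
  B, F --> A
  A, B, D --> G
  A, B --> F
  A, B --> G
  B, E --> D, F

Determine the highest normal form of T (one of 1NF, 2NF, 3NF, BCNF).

BCNF

Candidate keys: {A, B}, {B, E}, {B, F}. Prime attributes: {A, B, E, F}.
The left-hand side of every FD is a superkey, so BCNF is satisfied.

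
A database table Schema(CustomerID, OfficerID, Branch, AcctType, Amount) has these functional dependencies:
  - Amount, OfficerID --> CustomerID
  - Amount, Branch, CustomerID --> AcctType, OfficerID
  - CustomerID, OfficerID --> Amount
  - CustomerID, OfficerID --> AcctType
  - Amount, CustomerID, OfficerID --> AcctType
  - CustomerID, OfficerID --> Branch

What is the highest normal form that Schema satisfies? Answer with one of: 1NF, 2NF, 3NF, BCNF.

BCNF

Candidate keys: {Amount, Branch, CustomerID}, {Amount, OfficerID}, {CustomerID, OfficerID}. Prime attributes: {Amount, Branch, CustomerID, OfficerID}.
Each dependency's left side is a superkey — BCNF holds.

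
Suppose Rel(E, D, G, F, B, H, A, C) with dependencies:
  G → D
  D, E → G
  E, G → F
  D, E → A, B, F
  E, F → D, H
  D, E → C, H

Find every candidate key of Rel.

{D, E}, {E, F}, {E, G}

Attributes never on any right-hand side: {E} — every candidate key must contain it.
{D, E}⁺ = {A, B, C, D, E, F, G, H}, which is every attribute, so {D, E} is a candidate key.
{E, F}⁺ = {A, B, C, D, E, F, G, H}, which is every attribute, so {E, F} is a candidate key.
{E, G}⁺ = {A, B, C, D, E, F, G, H}, which is every attribute, so {E, G} is a candidate key.
Any other superkey properly contains one of these, so there are no further candidate keys.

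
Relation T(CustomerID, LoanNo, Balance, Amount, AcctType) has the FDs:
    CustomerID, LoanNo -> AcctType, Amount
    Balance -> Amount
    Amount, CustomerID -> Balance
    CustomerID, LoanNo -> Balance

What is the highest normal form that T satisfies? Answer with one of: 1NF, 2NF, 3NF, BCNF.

2NF

Candidate key: {CustomerID, LoanNo}. Prime attributes: {CustomerID, LoanNo}.
For Balance -> Amount we have {Balance}⁺ = {Amount, Balance}; {Balance} is not a superkey, so BCNF fails.
Balance -> Amount determines the non-prime attribute {Amount} from a non-superkey — 3NF is violated.
Checking every proper subset of each key, none determines a non-prime attribute — 2NF is satisfied.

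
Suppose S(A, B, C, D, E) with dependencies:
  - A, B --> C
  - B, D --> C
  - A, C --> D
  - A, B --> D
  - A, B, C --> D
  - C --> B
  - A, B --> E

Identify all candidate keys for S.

Attributes never on any right-hand side: {A} — every candidate key must contain it.
{A, B}⁺ = {A, B, C, D, E}, which is every attribute, so {A, B} is a candidate key.
{A, C}⁺ = {A, B, C, D, E}, which is every attribute, so {A, C} is a candidate key.
Any other superkey properly contains one of these, so there are no further candidate keys.

{A, B}, {A, C}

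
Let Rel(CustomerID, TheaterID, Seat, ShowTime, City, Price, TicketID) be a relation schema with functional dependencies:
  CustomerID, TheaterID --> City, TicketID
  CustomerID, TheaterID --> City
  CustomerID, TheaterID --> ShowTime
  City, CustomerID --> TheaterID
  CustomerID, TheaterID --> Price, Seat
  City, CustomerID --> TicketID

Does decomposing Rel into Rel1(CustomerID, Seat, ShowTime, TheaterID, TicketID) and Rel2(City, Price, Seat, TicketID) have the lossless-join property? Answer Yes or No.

The shared attributes are {Seat, TicketID} and {Seat, TicketID}⁺ = {Seat, TicketID}.
Rel1 ⊄ {Seat, TicketID} and Rel2 ⊄ {Seat, TicketID}, so the split is lossy.

No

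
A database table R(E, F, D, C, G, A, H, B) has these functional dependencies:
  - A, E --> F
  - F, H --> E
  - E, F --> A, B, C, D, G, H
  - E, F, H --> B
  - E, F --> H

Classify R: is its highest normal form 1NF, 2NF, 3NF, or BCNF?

Candidate keys: {A, E}, {E, F}, {F, H}. Prime attributes: {A, E, F, H}.
The left-hand side of every FD is a superkey, so BCNF is satisfied.

BCNF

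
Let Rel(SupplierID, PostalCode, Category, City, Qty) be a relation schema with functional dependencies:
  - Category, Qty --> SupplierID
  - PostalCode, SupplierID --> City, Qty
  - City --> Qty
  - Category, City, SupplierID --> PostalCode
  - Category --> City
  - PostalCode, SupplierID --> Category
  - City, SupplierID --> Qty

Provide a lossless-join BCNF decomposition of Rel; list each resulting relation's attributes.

Candidate keys of the original relation: {Category}, {PostalCode, SupplierID}.
{Category, City, PostalCode, Qty, SupplierID}: {City} determines {City, Qty} here but is not a superkey — split on City --> Qty, giving {City, Qty} and {Category, City, PostalCode, SupplierID}.
{City, Qty} is in BCNF.
{Category, City, PostalCode, SupplierID} is in BCNF.

{Category, City, PostalCode, SupplierID}; {City, Qty}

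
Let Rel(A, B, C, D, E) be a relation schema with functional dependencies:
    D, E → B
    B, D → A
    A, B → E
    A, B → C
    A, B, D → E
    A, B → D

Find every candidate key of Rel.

{A, B}⁺ = {A, B, C, D, E}, which is every attribute, so {A, B} is a candidate key.
{B, D}⁺ = {A, B, C, D, E}, which is every attribute, so {B, D} is a candidate key.
{D, E}⁺ = {A, B, C, D, E}, which is every attribute, so {D, E} is a candidate key.
Any other superkey properly contains one of these, so there are no further candidate keys.

{A, B}, {B, D}, {D, E}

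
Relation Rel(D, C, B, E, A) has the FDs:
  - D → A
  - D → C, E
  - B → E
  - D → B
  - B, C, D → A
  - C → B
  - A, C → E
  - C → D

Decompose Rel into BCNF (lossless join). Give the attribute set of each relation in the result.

Candidate keys of the original relation: {C}, {D}.
{A, B, C, D, E}: {B} determines {B, E} here but is not a superkey — split on B → E, giving {B, E} and {A, B, C, D}.
{B, E}: every determinant is a superkey — BCNF.
{A, B, C, D}: every determinant is a superkey — BCNF.

{A, B, C, D}; {B, E}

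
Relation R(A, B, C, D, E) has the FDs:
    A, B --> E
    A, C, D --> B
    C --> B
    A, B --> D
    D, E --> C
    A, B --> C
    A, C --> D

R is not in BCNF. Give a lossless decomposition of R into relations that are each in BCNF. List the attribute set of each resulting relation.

{A, D, E}; {B, C}; {C, D, E}

Candidate keys of the original relation: {A, B}, {A, C}, {A, D, E}.
In {A, B, C, D, E}, {C} is not a superkey ({C}⁺ restricted to this set is {B, C}), so split on C --> B into {B, C} and {A, C, D, E}.
{B, C} has no BCNF violation.
In {A, C, D, E}, {D, E} is not a superkey ({D, E}⁺ restricted to this set is {C, D, E}), so split on D, E --> C into {C, D, E} and {A, D, E}.
{C, D, E} has no BCNF violation.
{A, D, E} has no BCNF violation.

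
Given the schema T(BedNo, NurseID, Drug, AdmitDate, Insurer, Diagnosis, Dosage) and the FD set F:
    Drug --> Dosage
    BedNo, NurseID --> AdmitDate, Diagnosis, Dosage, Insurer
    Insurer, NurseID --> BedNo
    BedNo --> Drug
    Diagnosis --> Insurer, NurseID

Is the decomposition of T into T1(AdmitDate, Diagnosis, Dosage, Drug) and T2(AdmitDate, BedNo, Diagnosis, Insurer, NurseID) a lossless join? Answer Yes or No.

Yes

Common attributes: {AdmitDate, Diagnosis}; their closure is {AdmitDate, BedNo, Diagnosis, Dosage, Drug, Insurer, NurseID}.
T1 is contained in that closure, so T1 ∩ T2 --> T1 holds and the join is lossless.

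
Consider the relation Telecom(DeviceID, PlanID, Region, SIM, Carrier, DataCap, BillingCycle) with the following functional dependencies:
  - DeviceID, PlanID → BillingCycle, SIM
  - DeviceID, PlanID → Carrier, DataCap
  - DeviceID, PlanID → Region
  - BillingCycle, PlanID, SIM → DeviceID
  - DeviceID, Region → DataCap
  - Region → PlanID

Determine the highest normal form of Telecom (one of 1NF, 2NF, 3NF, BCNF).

3NF

Candidate keys: {BillingCycle, PlanID, SIM}, {BillingCycle, Region, SIM}, {DeviceID, PlanID}, {DeviceID, Region}. Prime attributes: {BillingCycle, DeviceID, PlanID, Region, SIM}.
Region → PlanID: {Region}⁺ = {PlanID, Region}, which is not all of the attributes, so the left side is not a superkey — BCNF is violated.
Since {PlanID} ⊆ prime attributes and every other non-superkey FD also has a prime right side, the schema is in 3NF.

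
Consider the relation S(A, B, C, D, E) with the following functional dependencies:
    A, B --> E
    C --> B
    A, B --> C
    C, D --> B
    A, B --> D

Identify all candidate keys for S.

{A} never appears on the right of any FD, so every key must include it.
{A, B}⁺ = {A, B, C, D, E} — all of the relation — so {A, B} is a candidate key.
{A, C}⁺ = {A, B, C, D, E} — all of the relation — so {A, C} is a candidate key.
These are minimal and exhaustive — every other superkey contains one of them.

{A, B}, {A, C}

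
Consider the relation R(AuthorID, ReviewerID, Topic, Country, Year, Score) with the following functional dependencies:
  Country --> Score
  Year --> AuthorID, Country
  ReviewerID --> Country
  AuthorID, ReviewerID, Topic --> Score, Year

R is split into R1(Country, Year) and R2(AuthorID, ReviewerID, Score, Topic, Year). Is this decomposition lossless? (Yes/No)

Yes

Common attributes: {Year}; their closure is {AuthorID, Country, Score, Year}.
This includes all of R1, so the common attributes are a superkey of R1 — the join is lossless.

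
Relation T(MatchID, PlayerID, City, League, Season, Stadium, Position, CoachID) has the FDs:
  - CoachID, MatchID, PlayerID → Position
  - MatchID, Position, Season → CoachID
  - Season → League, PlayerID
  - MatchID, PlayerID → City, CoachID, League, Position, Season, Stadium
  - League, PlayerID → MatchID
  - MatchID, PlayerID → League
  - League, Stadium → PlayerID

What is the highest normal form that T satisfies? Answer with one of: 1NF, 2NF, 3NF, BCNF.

BCNF

Candidate keys: {League, PlayerID}, {League, Stadium}, {MatchID, PlayerID}, {Season}. Prime attributes: {League, MatchID, PlayerID, Season, Stadium}.
Each dependency's left side is a superkey — BCNF holds.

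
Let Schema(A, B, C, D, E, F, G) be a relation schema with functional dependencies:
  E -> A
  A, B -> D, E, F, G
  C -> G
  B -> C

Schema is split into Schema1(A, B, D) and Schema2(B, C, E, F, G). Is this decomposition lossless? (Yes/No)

No

Common attributes: {B}; their closure is {B, C, G}.
Neither Schema1 nor Schema2 is contained in that closure, so the decomposition is lossy.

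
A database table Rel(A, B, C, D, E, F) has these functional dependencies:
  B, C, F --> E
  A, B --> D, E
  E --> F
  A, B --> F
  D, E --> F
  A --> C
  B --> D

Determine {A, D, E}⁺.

{A, C, D, E, F}

Start with {A, D, E}.
E --> F applies; add {F} → now {A, D, E, F}.
A --> C applies; add {C} → now {A, C, D, E, F}.
No further FD applies.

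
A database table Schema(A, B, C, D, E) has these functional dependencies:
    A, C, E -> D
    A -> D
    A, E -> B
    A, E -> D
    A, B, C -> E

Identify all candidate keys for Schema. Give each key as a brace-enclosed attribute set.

{A, B, C}, {A, C, E}

{A, C} never appear on the right of any FD, so every key must include all of them.
Closure of {A, B, C} is {A, B, C, D, E}, the whole schema; {A, B, C} is a candidate key.
Closure of {A, C, E} is {A, B, C, D, E}, the whole schema; {A, C, E} is a candidate key.
No proper subset of any of these is a key, and no other minimal superkey exists.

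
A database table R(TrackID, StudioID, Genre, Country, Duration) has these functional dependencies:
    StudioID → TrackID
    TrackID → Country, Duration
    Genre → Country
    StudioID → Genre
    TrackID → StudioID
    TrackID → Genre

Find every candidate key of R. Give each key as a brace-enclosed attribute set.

{StudioID}⁺ = {Country, Duration, Genre, StudioID, TrackID}, which is every attribute, so {StudioID} is a candidate key.
{TrackID}⁺ = {Country, Duration, Genre, StudioID, TrackID}, which is every attribute, so {TrackID} is a candidate key.
No proper subset of any of these is a key, and no other minimal superkey exists.

{StudioID}, {TrackID}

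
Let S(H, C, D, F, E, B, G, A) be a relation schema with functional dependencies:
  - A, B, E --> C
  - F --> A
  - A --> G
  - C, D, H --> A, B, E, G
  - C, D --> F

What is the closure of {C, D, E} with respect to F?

{A, C, D, E, F, G}

Start with {C, D, E}.
C, D --> F applies; add {F} → now {C, D, E, F}.
F --> A applies; add {A} → now {A, C, D, E, F}.
A --> G applies; add {G} → now {A, C, D, E, F, G}.
No further FD applies.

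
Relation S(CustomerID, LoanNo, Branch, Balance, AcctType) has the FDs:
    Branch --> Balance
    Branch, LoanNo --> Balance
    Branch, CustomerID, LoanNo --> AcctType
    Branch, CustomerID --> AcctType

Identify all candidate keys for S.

{Branch, CustomerID, LoanNo}

No FD produces {Branch, CustomerID, LoanNo}, so they must be in every candidate key.
{Branch, CustomerID, LoanNo}⁺ = {AcctType, Balance, Branch, CustomerID, LoanNo}, which is every attribute, so {Branch, CustomerID, LoanNo} is a candidate key.
Every other attribute set either contains this one or has a smaller closure.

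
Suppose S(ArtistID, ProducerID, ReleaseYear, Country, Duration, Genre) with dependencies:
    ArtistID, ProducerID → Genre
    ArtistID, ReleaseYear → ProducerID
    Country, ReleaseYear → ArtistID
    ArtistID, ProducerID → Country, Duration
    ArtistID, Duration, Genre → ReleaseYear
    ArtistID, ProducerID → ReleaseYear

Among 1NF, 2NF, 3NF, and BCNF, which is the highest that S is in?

BCNF

Candidate keys: {ArtistID, Duration, Genre}, {ArtistID, ProducerID}, {ArtistID, ReleaseYear}, {Country, ReleaseYear}. Prime attributes: {ArtistID, Country, Duration, Genre, ProducerID, ReleaseYear}.
Each dependency's left side is a superkey — BCNF holds.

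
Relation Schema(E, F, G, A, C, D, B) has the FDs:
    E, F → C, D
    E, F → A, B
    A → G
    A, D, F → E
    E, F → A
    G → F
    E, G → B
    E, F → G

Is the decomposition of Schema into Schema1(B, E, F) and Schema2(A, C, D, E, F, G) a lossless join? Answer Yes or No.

Yes

Schema1 ∩ Schema2 = {E, F}; its closure under F is {A, B, C, D, E, F, G}.
Since Schema1 ⊆ {A, B, C, D, E, F, G}, the intersection is a superkey of Schema1; the decomposition is lossless.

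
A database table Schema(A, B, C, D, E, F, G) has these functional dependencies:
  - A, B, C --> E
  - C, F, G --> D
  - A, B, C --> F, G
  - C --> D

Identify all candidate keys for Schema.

{A, B, C}

No FD produces {A, B, C}, so they must be in every candidate key.
{A, B, C}⁺ = {A, B, C, D, E, F, G}, which is every attribute, so {A, B, C} is a candidate key.
Every other attribute set either contains this one or has a smaller closure.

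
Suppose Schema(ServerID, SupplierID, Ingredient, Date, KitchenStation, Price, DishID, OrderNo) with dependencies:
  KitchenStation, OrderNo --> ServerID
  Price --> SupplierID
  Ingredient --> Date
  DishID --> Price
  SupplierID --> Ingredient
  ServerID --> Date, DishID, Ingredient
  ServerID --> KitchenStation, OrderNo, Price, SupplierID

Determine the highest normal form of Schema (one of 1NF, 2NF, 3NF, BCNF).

Candidate keys: {KitchenStation, OrderNo}, {ServerID}. Prime attributes: {KitchenStation, OrderNo, ServerID}.
Price --> SupplierID breaks BCNF: {Price}⁺ = {Date, Ingredient, Price, SupplierID}, so {Price} is not a superkey.
Price --> SupplierID has non-prime {SupplierID} on the right and a non-superkey on the left, so 3NF fails.
No proper subset of a key has a non-prime attribute in its closure, so there is no partial dependency; 2NF holds.

2NF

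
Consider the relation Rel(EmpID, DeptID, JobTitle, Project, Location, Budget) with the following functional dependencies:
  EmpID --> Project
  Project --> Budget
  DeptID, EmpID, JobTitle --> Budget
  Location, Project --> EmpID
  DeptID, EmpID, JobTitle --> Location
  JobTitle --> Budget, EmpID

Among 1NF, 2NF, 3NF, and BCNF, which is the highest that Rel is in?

Candidate key: {DeptID, JobTitle}. Prime attributes: {DeptID, JobTitle}.
EmpID --> Project breaks BCNF: {EmpID}⁺ = {Budget, EmpID, Project}, so {EmpID} is not a superkey.
Because {Project} is non-prime and the left side of EmpID --> Project is not a superkey, the relation is not in 3NF.
{JobTitle} is a proper subset of the key {DeptID, JobTitle}, and {JobTitle}⁺ contains the non-prime attributes {Budget, EmpID, Project} — a partial dependency, so 2NF is violated.

1NF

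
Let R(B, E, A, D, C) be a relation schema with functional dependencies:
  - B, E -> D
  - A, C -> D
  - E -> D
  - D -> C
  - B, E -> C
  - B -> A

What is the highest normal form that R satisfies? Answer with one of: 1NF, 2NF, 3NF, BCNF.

Candidate key: {B, E}. Prime attributes: {B, E}.
For A, C -> D we have {A, C}⁺ = {A, C, D}; {A, C} is not a superkey, so BCNF fails.
Because {D} is non-prime and the left side of A, C -> D is not a superkey, the relation is not in 3NF.
Since {B} ⊂ {B, E} and {B}⁺ ⊇ {A} with {A} non-prime, there is a partial dependency; 2NF fails.

1NF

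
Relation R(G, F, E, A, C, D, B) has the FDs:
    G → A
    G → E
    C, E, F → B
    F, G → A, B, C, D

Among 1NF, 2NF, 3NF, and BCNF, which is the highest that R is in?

Candidate key: {F, G}. Prime attributes: {F, G}.
G → A: {G}⁺ = {A, E, G}, which is not all of the attributes, so the left side is not a superkey — BCNF is violated.
G → A determines the non-prime attribute {A} from a non-superkey — 3NF is violated.
{G} is a proper subset of the key {F, G}, and {G}⁺ contains the non-prime attributes {A, E} — a partial dependency, so 2NF is violated.

1NF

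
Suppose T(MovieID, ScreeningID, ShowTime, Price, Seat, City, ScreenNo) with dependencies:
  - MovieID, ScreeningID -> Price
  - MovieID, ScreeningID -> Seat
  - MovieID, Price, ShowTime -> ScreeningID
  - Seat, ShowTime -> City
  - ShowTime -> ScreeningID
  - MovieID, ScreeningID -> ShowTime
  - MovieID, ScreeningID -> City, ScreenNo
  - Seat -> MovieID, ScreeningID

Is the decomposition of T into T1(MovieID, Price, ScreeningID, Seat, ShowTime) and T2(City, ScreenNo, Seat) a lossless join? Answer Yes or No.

T1 ∩ T2 = {Seat}; its closure under F is {City, MovieID, Price, ScreenNo, ScreeningID, Seat, ShowTime}.
This includes all of T1, so the common attributes are a superkey of T1 — the join is lossless.

Yes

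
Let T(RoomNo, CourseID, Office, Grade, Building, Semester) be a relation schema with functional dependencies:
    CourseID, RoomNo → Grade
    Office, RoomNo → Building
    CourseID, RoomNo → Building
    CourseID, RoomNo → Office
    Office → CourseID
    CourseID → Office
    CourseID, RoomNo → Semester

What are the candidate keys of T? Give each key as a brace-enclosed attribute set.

{CourseID, RoomNo}, {Office, RoomNo}

Attributes never on any right-hand side: {RoomNo} — every candidate key must contain it.
{CourseID, RoomNo}⁺ = {Building, CourseID, Grade, Office, RoomNo, Semester}, which is every attribute, so {CourseID, RoomNo} is a candidate key.
{Office, RoomNo}⁺ = {Building, CourseID, Grade, Office, RoomNo, Semester}, which is every attribute, so {Office, RoomNo} is a candidate key.
Any other superkey properly contains one of these, so there are no further candidate keys.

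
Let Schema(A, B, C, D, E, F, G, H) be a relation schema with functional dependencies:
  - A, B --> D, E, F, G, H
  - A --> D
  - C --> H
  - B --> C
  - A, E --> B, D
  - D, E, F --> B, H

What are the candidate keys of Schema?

{A, B}, {A, E}

{A} never appears on the right of any FD, so every key must include it.
{A, B}⁺ = {A, B, C, D, E, F, G, H} — all of the relation — so {A, B} is a candidate key.
{A, E}⁺ = {A, B, C, D, E, F, G, H} — all of the relation — so {A, E} is a candidate key.
Any other superkey properly contains one of these, so there are no further candidate keys.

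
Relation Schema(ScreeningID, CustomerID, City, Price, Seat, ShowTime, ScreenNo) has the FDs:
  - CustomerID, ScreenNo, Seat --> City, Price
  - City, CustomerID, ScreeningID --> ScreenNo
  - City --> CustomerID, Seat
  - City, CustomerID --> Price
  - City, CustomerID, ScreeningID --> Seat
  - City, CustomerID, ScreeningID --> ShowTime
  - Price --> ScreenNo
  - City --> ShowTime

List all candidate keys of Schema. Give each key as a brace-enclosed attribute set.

{City, ScreeningID}, {CustomerID, Price, ScreeningID, Seat}, {CustomerID, ScreenNo, ScreeningID, Seat}

Attributes never on any right-hand side: {ScreeningID} — every candidate key must contain it.
{City, ScreeningID}⁺ = {City, CustomerID, Price, ScreenNo, ScreeningID, Seat, ShowTime}, which is every attribute, so {City, ScreeningID} is a candidate key.
{CustomerID, Price, ScreeningID, Seat}⁺ = {City, CustomerID, Price, ScreenNo, ScreeningID, Seat, ShowTime}, which is every attribute, so {CustomerID, Price, ScreeningID, Seat} is a candidate key.
{CustomerID, ScreenNo, ScreeningID, Seat}⁺ = {City, CustomerID, Price, ScreenNo, ScreeningID, Seat, ShowTime}, which is every attribute, so {CustomerID, ScreenNo, ScreeningID, Seat} is a candidate key.
These are minimal and exhaustive — every other superkey contains one of them.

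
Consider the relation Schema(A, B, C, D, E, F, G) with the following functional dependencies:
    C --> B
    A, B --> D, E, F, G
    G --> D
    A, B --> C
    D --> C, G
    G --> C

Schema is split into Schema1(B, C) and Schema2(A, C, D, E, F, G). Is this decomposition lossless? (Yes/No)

Common attributes: {C}; their closure is {B, C}.
Schema1 is contained in that closure, so Schema1 ∩ Schema2 --> Schema1 holds and the join is lossless.

Yes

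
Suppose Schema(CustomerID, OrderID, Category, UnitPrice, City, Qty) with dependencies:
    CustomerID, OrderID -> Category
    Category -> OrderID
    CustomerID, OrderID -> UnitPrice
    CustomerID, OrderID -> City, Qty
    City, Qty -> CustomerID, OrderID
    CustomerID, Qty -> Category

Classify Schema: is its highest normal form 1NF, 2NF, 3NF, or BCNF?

Candidate keys: {Category, CustomerID}, {City, Qty}, {CustomerID, OrderID}, {CustomerID, Qty}. Prime attributes: {Category, City, CustomerID, OrderID, Qty}.
Category -> OrderID: {Category}⁺ = {Category, OrderID}, which is not all of the attributes, so the left side is not a superkey — BCNF is violated.
But every attribute on its right side ({OrderID}) is prime, and the same holds for every other non-superkey FD, so 3NF still holds.

3NF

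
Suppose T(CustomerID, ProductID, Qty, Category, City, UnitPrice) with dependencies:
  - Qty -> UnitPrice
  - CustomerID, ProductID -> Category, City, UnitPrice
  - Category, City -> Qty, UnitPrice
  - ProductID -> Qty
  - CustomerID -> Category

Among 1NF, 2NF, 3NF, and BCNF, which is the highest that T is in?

1NF

Candidate key: {CustomerID, ProductID}. Prime attributes: {CustomerID, ProductID}.
Qty -> UnitPrice breaks BCNF: {Qty}⁺ = {Qty, UnitPrice}, so {Qty} is not a superkey.
Qty -> UnitPrice determines the non-prime attribute {UnitPrice} from a non-superkey — 3NF is violated.
The proper key subset {CustomerID} of {CustomerID, ProductID} determines non-prime {Category}, so the relation is not even in 2NF.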